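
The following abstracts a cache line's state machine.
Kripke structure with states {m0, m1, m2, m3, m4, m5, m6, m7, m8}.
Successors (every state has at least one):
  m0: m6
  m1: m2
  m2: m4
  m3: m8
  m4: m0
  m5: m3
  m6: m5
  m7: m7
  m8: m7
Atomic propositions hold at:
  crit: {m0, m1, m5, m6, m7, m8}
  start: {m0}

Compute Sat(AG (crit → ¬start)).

{m3, m5, m6, m7, m8}

Sat(¬start) = {m1, m2, m3, m4, m5, m6, m7, m8}
Sat(crit → ¬start) = {m1, m2, m3, m4, m5, m6, m7, m8}
AG (crit → ¬start): greatest fixpoint, start Z0 = {m1, m2, m3, m4, m5, m6, m7, m8}, keep only states in Sat with every successor in Z. Z1 = {m1, m2, m3, m5, m6, m7, m8}; Z2 = {m1, m3, m5, m6, m7, m8}; Z3 = {m3, m5, m6, m7, m8}; fixed.
Sat(AG (crit → ¬start)) = {m3, m5, m6, m7, m8}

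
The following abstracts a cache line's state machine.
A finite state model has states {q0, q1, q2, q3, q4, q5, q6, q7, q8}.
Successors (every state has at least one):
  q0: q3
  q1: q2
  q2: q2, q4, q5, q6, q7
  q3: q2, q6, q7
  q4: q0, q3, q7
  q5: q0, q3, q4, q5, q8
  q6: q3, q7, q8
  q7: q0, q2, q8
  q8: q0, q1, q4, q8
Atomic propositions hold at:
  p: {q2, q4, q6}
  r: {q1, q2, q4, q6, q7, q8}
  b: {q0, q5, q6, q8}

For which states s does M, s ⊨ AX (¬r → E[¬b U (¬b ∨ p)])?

{q0, q1, q3, q6}

Sat(¬r) = {q0, q3, q5}
Sat(¬b) = {q1, q2, q3, q4, q7}
Sat(¬b ∨ p) = {q1, q2, q3, q4, q6, q7}
E[¬b U (¬b ∨ p)]: least fixpoint, start Z0 = Sat((¬b ∨ p)) = {q1, q2, q3, q4, q6, q7}, add states in Sat(¬b) with some successor in Z. Already a fixed point.
Sat(E[¬b U (¬b ∨ p)]) = {q1, q2, q3, q4, q6, q7}
Sat(¬r → E[¬b U (¬b ∨ p)]) = {q1, q2, q3, q4, q6, q7, q8}
Sat(AX (¬r → E[¬b U (¬b ∨ p)])) = {s : every successor in {q1, q2, q3, q4, q6, q7, q8}} = {q0, q1, q3, q6}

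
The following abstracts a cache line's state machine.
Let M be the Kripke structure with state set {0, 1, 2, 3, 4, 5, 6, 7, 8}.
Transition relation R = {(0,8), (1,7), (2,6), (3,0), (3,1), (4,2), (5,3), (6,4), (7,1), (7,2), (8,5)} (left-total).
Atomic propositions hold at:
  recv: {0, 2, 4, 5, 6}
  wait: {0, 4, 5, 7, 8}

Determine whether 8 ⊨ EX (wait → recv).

Sat(wait → recv) = {0, 1, 2, 3, 4, 5, 6}
Sat(EX (wait → recv)) = {s : some successor in {0, 1, 2, 3, 4, 5, 6}} = {2, 3, 4, 5, 6, 7, 8}
8 ∈ Sat(EX (wait → recv)) = {2, 3, 4, 5, 6, 7, 8}, so the formula holds at 8.

Yes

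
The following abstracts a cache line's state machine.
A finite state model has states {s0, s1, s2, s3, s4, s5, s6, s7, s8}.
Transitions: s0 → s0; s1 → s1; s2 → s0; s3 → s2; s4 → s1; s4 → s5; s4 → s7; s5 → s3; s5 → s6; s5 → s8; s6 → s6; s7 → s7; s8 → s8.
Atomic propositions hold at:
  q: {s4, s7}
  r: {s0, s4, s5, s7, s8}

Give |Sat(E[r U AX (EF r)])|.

EF r: least fixpoint, start Z0 = {s0, s4, s5, s7, s8}, add states with some successor in Z. Z1 = {s0, s2, s4, s5, s7, s8}; Z2 = {s0, s2, s3, s4, s5, s7, s8}; fixed.
Sat(EF r) = {s0, s2, s3, s4, s5, s7, s8}
Sat(AX (EF r)) = {s : every successor in {s0, s2, s3, s4, s5, s7, s8}} = {s0, s2, s3, s7, s8}
E[r U AX (EF r)]: least fixpoint, start Z0 = Sat(AX (EF r)) = {s0, s2, s3, s7, s8}, add states in Sat(r) with some successor in Z. Z1 = {s0, s2, s3, s4, s5, s7, s8}; fixed.
Sat(E[r U AX (EF r)]) = {s0, s2, s3, s4, s5, s7, s8}
|Sat(E[r U AX (EF r)])| = |{s0, s2, s3, s4, s5, s7, s8}| = 7.

7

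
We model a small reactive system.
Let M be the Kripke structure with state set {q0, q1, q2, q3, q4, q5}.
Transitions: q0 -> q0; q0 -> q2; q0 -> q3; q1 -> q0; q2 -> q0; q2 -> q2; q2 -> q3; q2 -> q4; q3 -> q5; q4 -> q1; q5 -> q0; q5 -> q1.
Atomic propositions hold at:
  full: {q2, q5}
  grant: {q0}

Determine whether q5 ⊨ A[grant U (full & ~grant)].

Yes

Sat(~grant) = {q1, q2, q3, q4, q5}
Sat(full & ~grant) = {q2, q5}
A[grant U (full & ~grant)]: least fixpoint, start Z0 = Sat((full & ~grant)) = {q2, q5}, add states in Sat(grant) with every successor in Z. Already a fixed point.
Sat(A[grant U (full & ~grant)]) = {q2, q5}
q5 ∈ Sat(A[grant U (full & ~grant)]) = {q2, q5}, so the formula holds at q5.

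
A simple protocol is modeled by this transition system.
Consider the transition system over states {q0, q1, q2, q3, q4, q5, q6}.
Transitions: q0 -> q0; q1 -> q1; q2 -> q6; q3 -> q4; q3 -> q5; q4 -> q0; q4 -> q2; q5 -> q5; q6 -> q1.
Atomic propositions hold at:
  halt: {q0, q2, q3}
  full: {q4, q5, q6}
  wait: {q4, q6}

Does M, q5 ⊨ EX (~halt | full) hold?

Sat(~halt) = {q1, q4, q5, q6}
Sat(~halt | full) = {q1, q4, q5, q6}
Sat(EX (~halt | full)) = {s : some successor in {q1, q4, q5, q6}} = {q1, q2, q3, q5, q6}
q5 ∈ Sat(EX (~halt | full)) = {q1, q2, q3, q5, q6}, so the formula holds at q5.

Yes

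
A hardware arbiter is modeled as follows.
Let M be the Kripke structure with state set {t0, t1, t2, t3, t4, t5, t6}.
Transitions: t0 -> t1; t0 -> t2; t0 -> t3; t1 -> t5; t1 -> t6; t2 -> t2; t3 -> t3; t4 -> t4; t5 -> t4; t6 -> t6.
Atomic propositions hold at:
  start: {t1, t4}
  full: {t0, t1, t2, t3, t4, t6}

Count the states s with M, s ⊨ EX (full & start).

3

Sat(full & start) = {t1, t4}
Sat(EX (full & start)) = {s : some successor in {t1, t4}} = {t0, t4, t5}
|Sat(EX (full & start))| = |{t0, t4, t5}| = 3.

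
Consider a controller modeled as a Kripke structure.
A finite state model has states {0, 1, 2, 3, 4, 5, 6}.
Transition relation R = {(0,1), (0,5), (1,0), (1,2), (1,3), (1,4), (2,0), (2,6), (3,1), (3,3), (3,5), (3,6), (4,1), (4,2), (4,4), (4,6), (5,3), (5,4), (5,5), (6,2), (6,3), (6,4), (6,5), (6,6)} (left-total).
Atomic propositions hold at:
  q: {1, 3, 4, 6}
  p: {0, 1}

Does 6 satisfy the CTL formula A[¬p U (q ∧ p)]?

Sat(¬p) = {2, 3, 4, 5, 6}
Sat(q ∧ p) = {1}
A[¬p U (q ∧ p)]: least fixpoint, start Z0 = Sat((q ∧ p)) = {1}, add states in Sat(¬p) with every successor in Z. Already a fixed point.
Sat(A[¬p U (q ∧ p)]) = {1}
6 ∉ Sat(A[¬p U (q ∧ p)]) = {1}, so the formula does not hold at 6.

No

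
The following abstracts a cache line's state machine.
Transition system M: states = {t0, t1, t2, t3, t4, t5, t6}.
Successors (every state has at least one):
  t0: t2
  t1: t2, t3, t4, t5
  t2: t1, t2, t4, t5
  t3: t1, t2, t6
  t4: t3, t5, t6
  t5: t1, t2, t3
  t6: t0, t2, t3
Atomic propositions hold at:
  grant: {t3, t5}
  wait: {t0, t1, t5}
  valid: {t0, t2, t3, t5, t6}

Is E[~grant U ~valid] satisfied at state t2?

Sat(~grant) = {t0, t1, t2, t4, t6}
Sat(~valid) = {t1, t4}
E[~grant U ~valid]: least fixpoint, start Z0 = Sat(~valid) = {t1, t4}, add states in Sat(~grant) with some successor in Z. Z1 = {t1, t2, t4}; Z2 = {t0, t1, t2, t4, t6}; fixed.
Sat(E[~grant U ~valid]) = {t0, t1, t2, t4, t6}
t2 ∈ Sat(E[~grant U ~valid]) = {t0, t1, t2, t4, t6}, so the formula holds at t2.

Yes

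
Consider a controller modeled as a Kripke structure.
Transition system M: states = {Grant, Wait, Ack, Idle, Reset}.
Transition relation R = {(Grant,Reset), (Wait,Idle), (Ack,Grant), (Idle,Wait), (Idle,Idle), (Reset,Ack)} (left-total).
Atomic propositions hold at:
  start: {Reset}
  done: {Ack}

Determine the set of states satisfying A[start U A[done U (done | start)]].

Sat(done | start) = {Ack, Reset}
A[done U (done | start)]: least fixpoint, start Z0 = Sat((done | start)) = {Ack, Reset}, add states in Sat(done) with every successor in Z. Already a fixed point.
Sat(A[done U (done | start)]) = {Ack, Reset}
A[start U A[done U (done | start)]]: least fixpoint, start Z0 = Sat(A[done U (done | start)]) = {Ack, Reset}, add states in Sat(start) with every successor in Z. Already a fixed point.
Sat(A[start U A[done U (done | start)]]) = {Ack, Reset}

{Ack, Reset}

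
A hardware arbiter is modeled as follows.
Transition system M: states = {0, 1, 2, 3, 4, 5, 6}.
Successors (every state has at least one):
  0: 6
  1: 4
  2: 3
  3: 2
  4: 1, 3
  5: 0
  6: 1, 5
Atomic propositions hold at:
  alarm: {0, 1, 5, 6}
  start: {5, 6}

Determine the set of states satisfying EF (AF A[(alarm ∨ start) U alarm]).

Sat(alarm ∨ start) = {0, 1, 5, 6}
A[(alarm ∨ start) U alarm]: least fixpoint, start Z0 = Sat(alarm) = {0, 1, 5, 6}, add states in Sat(alarm ∨ start) with every successor in Z. Already a fixed point.
Sat(A[(alarm ∨ start) U alarm]) = {0, 1, 5, 6}
AF A[(alarm ∨ start) U alarm]: least fixpoint, start Z0 = {0, 1, 5, 6}, add states with every successor in Z. Already a fixed point.
Sat(AF A[(alarm ∨ start) U alarm]) = {0, 1, 5, 6}
EF (AF A[(alarm ∨ start) U alarm]): least fixpoint, start Z0 = {0, 1, 5, 6}, add states with some successor in Z. Z1 = {0, 1, 4, 5, 6}; fixed.
Sat(EF (AF A[(alarm ∨ start) U alarm])) = {0, 1, 4, 5, 6}

{0, 1, 4, 5, 6}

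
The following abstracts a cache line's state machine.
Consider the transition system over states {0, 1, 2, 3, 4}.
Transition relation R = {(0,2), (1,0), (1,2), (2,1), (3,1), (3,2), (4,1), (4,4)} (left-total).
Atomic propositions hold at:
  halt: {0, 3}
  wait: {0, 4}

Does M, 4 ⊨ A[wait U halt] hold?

No

A[wait U halt]: least fixpoint, start Z0 = Sat(halt) = {0, 3}, add states in Sat(wait) with every successor in Z. Already a fixed point.
Sat(A[wait U halt]) = {0, 3}
4 ∉ Sat(A[wait U halt]) = {0, 3}, so the formula does not hold at 4.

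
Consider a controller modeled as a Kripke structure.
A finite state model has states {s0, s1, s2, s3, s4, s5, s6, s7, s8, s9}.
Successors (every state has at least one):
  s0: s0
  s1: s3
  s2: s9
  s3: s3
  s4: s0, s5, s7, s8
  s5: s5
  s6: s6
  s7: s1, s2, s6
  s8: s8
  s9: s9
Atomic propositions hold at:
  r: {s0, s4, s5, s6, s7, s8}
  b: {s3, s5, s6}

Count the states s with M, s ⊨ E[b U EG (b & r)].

2

Sat(b & r) = {s5, s6}
EG (b & r): greatest fixpoint, start Z0 = {s5, s6}, keep only states in Sat with some successor in Z. Already a fixed point.
Sat(EG (b & r)) = {s5, s6}
E[b U EG (b & r)]: least fixpoint, start Z0 = Sat(EG (b & r)) = {s5, s6}, add states in Sat(b) with some successor in Z. Already a fixed point.
Sat(E[b U EG (b & r)]) = {s5, s6}
|Sat(E[b U EG (b & r)])| = |{s5, s6}| = 2.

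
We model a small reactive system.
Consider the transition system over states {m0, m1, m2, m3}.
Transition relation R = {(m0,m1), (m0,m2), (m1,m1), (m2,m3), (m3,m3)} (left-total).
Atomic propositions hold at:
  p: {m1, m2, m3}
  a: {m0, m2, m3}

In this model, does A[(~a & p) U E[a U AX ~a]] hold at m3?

No

Sat(~a) = {m1}
Sat(~a & p) = {m1}
Sat(AX ~a) = {s : every successor in {m1}} = {m1}
E[a U AX ~a]: least fixpoint, start Z0 = Sat(AX ~a) = {m1}, add states in Sat(a) with some successor in Z. Z1 = {m0, m1}; fixed.
Sat(E[a U AX ~a]) = {m0, m1}
A[(~a & p) U E[a U AX ~a]]: least fixpoint, start Z0 = Sat(E[a U AX ~a]) = {m0, m1}, add states in Sat(~a & p) with every successor in Z. Already a fixed point.
Sat(A[(~a & p) U E[a U AX ~a]]) = {m0, m1}
m3 ∉ Sat(A[(~a & p) U E[a U AX ~a]]) = {m0, m1}, so the formula does not hold at m3.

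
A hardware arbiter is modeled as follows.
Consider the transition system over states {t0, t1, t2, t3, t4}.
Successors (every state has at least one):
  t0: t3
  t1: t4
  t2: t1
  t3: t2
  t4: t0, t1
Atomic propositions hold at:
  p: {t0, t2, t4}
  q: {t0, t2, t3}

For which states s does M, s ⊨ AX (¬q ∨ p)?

{t1, t2, t3, t4}

Sat(¬q) = {t1, t4}
Sat(¬q ∨ p) = {t0, t1, t2, t4}
Sat(AX (¬q ∨ p)) = {s : every successor in {t0, t1, t2, t4}} = {t1, t2, t3, t4}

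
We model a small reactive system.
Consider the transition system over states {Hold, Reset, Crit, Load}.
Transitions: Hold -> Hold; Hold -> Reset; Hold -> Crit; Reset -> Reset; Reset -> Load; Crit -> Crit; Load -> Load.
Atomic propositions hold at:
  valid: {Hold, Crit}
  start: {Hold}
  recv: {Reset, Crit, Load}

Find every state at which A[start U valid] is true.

{Hold, Crit}

A[start U valid]: least fixpoint, start Z0 = Sat(valid) = {Hold, Crit}, add states in Sat(start) with every successor in Z. Already a fixed point.
Sat(A[start U valid]) = {Hold, Crit}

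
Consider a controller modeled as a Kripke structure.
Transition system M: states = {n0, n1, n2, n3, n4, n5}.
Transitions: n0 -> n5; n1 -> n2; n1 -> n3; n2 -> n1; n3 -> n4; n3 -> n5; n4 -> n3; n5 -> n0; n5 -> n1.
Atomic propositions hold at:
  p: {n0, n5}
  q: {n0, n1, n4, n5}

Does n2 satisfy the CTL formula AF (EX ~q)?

Yes

Sat(~q) = {n2, n3}
Sat(EX ~q) = {s : some successor in {n2, n3}} = {n1, n4}
AF (EX ~q): least fixpoint, start Z0 = {n1, n4}, add states with every successor in Z. Z1 = {n1, n2, n4}; fixed.
Sat(AF (EX ~q)) = {n1, n2, n4}
n2 ∈ Sat(AF (EX ~q)) = {n1, n2, n4}, so the formula holds at n2.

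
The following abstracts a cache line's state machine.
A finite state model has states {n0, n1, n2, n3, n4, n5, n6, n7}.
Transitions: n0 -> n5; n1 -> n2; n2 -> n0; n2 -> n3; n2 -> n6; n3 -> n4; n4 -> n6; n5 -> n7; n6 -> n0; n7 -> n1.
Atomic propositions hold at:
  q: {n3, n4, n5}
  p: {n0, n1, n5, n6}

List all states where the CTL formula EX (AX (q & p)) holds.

{n2, n6}

Sat(q & p) = {n5}
Sat(AX (q & p)) = {s : every successor in {n5}} = {n0}
Sat(EX (AX (q & p))) = {s : some successor in {n0}} = {n2, n6}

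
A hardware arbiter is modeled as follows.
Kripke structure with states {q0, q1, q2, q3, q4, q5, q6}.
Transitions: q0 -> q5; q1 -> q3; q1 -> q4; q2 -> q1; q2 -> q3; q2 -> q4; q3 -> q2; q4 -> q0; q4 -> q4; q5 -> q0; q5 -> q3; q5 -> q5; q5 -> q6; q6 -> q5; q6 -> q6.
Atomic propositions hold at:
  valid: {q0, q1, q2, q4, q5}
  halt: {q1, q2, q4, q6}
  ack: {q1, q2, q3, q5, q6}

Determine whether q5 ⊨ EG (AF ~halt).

Sat(~halt) = {q0, q3, q5}
AF ~halt: least fixpoint, start Z0 = {q0, q3, q5}, add states with every successor in Z. Already a fixed point.
Sat(AF ~halt) = {q0, q3, q5}
EG (AF ~halt): greatest fixpoint, start Z0 = {q0, q3, q5}, keep only states in Sat with some successor in Z. Z1 = {q0, q5}; fixed.
Sat(EG (AF ~halt)) = {q0, q5}
q5 ∈ Sat(EG (AF ~halt)) = {q0, q5}, so the formula holds at q5.

Yes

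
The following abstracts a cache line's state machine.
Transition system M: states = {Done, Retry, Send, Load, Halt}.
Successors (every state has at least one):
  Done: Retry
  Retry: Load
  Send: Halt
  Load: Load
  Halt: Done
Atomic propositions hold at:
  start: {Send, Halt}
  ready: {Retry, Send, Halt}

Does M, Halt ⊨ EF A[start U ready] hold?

Yes

A[start U ready]: least fixpoint, start Z0 = Sat(ready) = {Retry, Send, Halt}, add states in Sat(start) with every successor in Z. Already a fixed point.
Sat(A[start U ready]) = {Retry, Send, Halt}
EF A[start U ready]: least fixpoint, start Z0 = {Retry, Send, Halt}, add states with some successor in Z. Z1 = {Done, Retry, Send, Halt}; fixed.
Sat(EF A[start U ready]) = {Done, Retry, Send, Halt}
Halt ∈ Sat(EF A[start U ready]) = {Done, Retry, Send, Halt}, so the formula holds at Halt.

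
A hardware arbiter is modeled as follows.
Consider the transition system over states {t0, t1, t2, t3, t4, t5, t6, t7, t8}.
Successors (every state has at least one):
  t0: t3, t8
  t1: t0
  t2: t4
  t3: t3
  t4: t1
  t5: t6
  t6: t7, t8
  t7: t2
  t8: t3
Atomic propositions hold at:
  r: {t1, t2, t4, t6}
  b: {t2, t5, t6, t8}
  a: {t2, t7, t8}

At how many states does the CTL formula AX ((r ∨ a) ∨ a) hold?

5

Sat(r ∨ a) = {t1, t2, t4, t6, t7, t8}
Sat((r ∨ a) ∨ a) = {t1, t2, t4, t6, t7, t8}
Sat(AX ((r ∨ a) ∨ a)) = {s : every successor in {t1, t2, t4, t6, t7, t8}} = {t2, t4, t5, t6, t7}
|Sat(AX ((r ∨ a) ∨ a))| = |{t2, t4, t5, t6, t7}| = 5.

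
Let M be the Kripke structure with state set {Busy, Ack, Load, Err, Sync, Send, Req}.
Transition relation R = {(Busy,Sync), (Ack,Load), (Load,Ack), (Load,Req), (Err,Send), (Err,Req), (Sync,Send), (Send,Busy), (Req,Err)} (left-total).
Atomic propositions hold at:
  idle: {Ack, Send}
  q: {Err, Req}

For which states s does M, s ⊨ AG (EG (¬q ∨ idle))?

{Busy, Sync, Send}

Sat(¬q) = {Busy, Ack, Load, Sync, Send}
Sat(¬q ∨ idle) = {Busy, Ack, Load, Sync, Send}
EG (¬q ∨ idle): greatest fixpoint, start Z0 = {Busy, Ack, Load, Sync, Send}, keep only states in Sat with some successor in Z. Already a fixed point.
Sat(EG (¬q ∨ idle)) = {Busy, Ack, Load, Sync, Send}
AG (EG (¬q ∨ idle)): greatest fixpoint, start Z0 = {Busy, Ack, Load, Sync, Send}, keep only states in Sat with every successor in Z. Z1 = {Busy, Ack, Sync, Send}; Z2 = {Busy, Sync, Send}; fixed.
Sat(AG (EG (¬q ∨ idle))) = {Busy, Sync, Send}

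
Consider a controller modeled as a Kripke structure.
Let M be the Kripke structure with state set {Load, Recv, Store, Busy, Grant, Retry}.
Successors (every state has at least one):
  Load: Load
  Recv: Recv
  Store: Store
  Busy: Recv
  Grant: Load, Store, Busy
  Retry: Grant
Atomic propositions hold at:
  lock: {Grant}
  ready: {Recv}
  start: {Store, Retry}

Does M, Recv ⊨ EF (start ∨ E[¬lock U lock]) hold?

No

Sat(¬lock) = {Load, Recv, Store, Busy, Retry}
E[¬lock U lock]: least fixpoint, start Z0 = Sat(lock) = {Grant}, add states in Sat(¬lock) with some successor in Z. Z1 = {Grant, Retry}; fixed.
Sat(E[¬lock U lock]) = {Grant, Retry}
Sat(start ∨ E[¬lock U lock]) = {Store, Grant, Retry}
EF (start ∨ E[¬lock U lock]): least fixpoint, start Z0 = {Store, Grant, Retry}, add states with some successor in Z. Already a fixed point.
Sat(EF (start ∨ E[¬lock U lock])) = {Store, Grant, Retry}
Recv ∉ Sat(EF (start ∨ E[¬lock U lock])) = {Store, Grant, Retry}, so the formula does not hold at Recv.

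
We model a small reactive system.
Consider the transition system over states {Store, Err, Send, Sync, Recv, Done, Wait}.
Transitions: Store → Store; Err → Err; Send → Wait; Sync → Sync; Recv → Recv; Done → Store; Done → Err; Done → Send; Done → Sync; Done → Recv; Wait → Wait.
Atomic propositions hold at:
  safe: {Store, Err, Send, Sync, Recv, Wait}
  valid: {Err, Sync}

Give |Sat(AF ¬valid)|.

5

Sat(¬valid) = {Store, Send, Recv, Done, Wait}
AF ¬valid: least fixpoint, start Z0 = {Store, Send, Recv, Done, Wait}, add states with every successor in Z. Already a fixed point.
Sat(AF ¬valid) = {Store, Send, Recv, Done, Wait}
|Sat(AF ¬valid)| = |{Store, Send, Recv, Done, Wait}| = 5.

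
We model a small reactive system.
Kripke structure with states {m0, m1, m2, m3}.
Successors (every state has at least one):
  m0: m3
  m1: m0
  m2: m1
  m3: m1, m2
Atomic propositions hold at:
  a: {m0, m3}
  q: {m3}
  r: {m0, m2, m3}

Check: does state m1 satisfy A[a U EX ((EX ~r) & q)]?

No

Sat(~r) = {m1}
Sat(EX ~r) = {s : some successor in {m1}} = {m2, m3}
Sat((EX ~r) & q) = {m3}
Sat(EX ((EX ~r) & q)) = {s : some successor in {m3}} = {m0}
A[a U EX ((EX ~r) & q)]: least fixpoint, start Z0 = Sat(EX ((EX ~r) & q)) = {m0}, add states in Sat(a) with every successor in Z. Already a fixed point.
Sat(A[a U EX ((EX ~r) & q)]) = {m0}
m1 ∉ Sat(A[a U EX ((EX ~r) & q)]) = {m0}, so the formula does not hold at m1.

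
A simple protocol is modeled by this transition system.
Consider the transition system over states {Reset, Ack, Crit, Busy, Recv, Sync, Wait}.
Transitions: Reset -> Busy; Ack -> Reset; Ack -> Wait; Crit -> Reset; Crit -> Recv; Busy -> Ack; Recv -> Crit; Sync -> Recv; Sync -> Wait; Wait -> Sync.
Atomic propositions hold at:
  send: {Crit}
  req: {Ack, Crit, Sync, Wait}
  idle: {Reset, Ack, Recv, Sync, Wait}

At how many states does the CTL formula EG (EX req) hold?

Sat(EX req) = {s : some successor in {Ack, Crit, Sync, Wait}} = {Ack, Busy, Recv, Sync, Wait}
EG (EX req): greatest fixpoint, start Z0 = {Ack, Busy, Recv, Sync, Wait}, keep only states in Sat with some successor in Z. Z1 = {Ack, Busy, Sync, Wait}; fixed.
Sat(EG (EX req)) = {Ack, Busy, Sync, Wait}
|Sat(EG (EX req))| = |{Ack, Busy, Sync, Wait}| = 4.

4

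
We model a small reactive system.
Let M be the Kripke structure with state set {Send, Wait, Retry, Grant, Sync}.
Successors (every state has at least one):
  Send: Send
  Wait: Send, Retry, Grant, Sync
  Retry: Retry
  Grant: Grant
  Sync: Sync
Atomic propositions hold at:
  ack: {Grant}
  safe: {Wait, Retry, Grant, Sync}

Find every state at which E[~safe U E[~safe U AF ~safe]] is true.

{Send}

Sat(~safe) = {Send}
AF ~safe: least fixpoint, start Z0 = {Send}, add states with every successor in Z. Already a fixed point.
Sat(AF ~safe) = {Send}
E[~safe U AF ~safe]: least fixpoint, start Z0 = Sat(AF ~safe) = {Send}, add states in Sat(~safe) with some successor in Z. Already a fixed point.
Sat(E[~safe U AF ~safe]) = {Send}
E[~safe U E[~safe U AF ~safe]]: least fixpoint, start Z0 = Sat(E[~safe U AF ~safe]) = {Send}, add states in Sat(~safe) with some successor in Z. Already a fixed point.
Sat(E[~safe U E[~safe U AF ~safe]]) = {Send}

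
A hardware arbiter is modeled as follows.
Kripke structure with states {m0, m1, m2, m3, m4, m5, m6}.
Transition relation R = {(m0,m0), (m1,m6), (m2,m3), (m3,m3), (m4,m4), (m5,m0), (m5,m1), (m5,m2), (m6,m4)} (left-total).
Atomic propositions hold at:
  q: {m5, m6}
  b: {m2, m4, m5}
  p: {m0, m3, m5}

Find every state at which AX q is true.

Sat(AX q) = {s : every successor in {m5, m6}} = {m1}

{m1}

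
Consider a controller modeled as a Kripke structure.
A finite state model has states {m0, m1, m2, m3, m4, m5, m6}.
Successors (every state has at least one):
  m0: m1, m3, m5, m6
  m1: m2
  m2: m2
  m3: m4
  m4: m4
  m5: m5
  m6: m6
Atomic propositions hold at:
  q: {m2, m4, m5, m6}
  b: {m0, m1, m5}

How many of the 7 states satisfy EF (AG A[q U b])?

A[q U b]: least fixpoint, start Z0 = Sat(b) = {m0, m1, m5}, add states in Sat(q) with every successor in Z. Already a fixed point.
Sat(A[q U b]) = {m0, m1, m5}
AG A[q U b]: greatest fixpoint, start Z0 = {m0, m1, m5}, keep only states in Sat with every successor in Z. Z1 = {m5}; fixed.
Sat(AG A[q U b]) = {m5}
EF (AG A[q U b]): least fixpoint, start Z0 = {m5}, add states with some successor in Z. Z1 = {m0, m5}; fixed.
Sat(EF (AG A[q U b])) = {m0, m5}
|Sat(EF (AG A[q U b]))| = |{m0, m5}| = 2.

2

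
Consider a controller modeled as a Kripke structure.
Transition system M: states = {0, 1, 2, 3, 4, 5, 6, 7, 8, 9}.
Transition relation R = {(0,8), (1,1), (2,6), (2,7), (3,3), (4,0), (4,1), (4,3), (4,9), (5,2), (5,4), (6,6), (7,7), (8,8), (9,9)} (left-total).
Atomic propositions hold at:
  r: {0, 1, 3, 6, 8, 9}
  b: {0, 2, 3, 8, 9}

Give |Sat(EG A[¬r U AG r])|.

Sat(¬r) = {2, 4, 5, 7}
AG r: greatest fixpoint, start Z0 = {0, 1, 3, 6, 8, 9}, keep only states in Sat with every successor in Z. Already a fixed point.
Sat(AG r) = {0, 1, 3, 6, 8, 9}
A[¬r U AG r]: least fixpoint, start Z0 = Sat(AG r) = {0, 1, 3, 6, 8, 9}, add states in Sat(¬r) with every successor in Z. Z1 = {0, 1, 3, 4, 6, 8, 9}; fixed.
Sat(A[¬r U AG r]) = {0, 1, 3, 4, 6, 8, 9}
EG A[¬r U AG r]: greatest fixpoint, start Z0 = {0, 1, 3, 4, 6, 8, 9}, keep only states in Sat with some successor in Z. Already a fixed point.
Sat(EG A[¬r U AG r]) = {0, 1, 3, 4, 6, 8, 9}
|Sat(EG A[¬r U AG r])| = |{0, 1, 3, 4, 6, 8, 9}| = 7.

7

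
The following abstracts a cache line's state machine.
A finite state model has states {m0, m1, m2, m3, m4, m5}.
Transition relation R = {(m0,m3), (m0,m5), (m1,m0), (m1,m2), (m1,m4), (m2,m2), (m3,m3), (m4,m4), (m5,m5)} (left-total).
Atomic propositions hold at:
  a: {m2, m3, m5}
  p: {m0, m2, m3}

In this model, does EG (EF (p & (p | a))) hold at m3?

Yes

Sat(p | a) = {m0, m2, m3, m5}
Sat(p & (p | a)) = {m0, m2, m3}
EF (p & (p | a)): least fixpoint, start Z0 = {m0, m2, m3}, add states with some successor in Z. Z1 = {m0, m1, m2, m3}; fixed.
Sat(EF (p & (p | a))) = {m0, m1, m2, m3}
EG (EF (p & (p | a))): greatest fixpoint, start Z0 = {m0, m1, m2, m3}, keep only states in Sat with some successor in Z. Already a fixed point.
Sat(EG (EF (p & (p | a)))) = {m0, m1, m2, m3}
m3 ∈ Sat(EG (EF (p & (p | a)))) = {m0, m1, m2, m3}, so the formula holds at m3.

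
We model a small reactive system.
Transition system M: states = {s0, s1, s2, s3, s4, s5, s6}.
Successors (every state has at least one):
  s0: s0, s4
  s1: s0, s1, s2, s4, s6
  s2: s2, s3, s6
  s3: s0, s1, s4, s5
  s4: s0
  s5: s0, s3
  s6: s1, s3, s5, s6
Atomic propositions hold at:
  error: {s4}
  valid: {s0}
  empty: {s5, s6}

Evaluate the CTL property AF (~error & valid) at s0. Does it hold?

Sat(~error) = {s0, s1, s2, s3, s5, s6}
Sat(~error & valid) = {s0}
AF (~error & valid): least fixpoint, start Z0 = {s0}, add states with every successor in Z. Z1 = {s0, s4}; fixed.
Sat(AF (~error & valid)) = {s0, s4}
s0 ∈ Sat(AF (~error & valid)) = {s0, s4}, so the formula holds at s0.

Yes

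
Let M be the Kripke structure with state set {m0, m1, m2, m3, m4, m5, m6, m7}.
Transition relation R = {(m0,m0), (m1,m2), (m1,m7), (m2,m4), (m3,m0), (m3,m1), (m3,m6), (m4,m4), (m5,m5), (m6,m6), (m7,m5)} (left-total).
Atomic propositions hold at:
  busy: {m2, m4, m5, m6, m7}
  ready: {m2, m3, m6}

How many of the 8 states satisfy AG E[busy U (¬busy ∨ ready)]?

Sat(¬busy) = {m0, m1, m3}
Sat(¬busy ∨ ready) = {m0, m1, m2, m3, m6}
E[busy U (¬busy ∨ ready)]: least fixpoint, start Z0 = Sat((¬busy ∨ ready)) = {m0, m1, m2, m3, m6}, add states in Sat(busy) with some successor in Z. Already a fixed point.
Sat(E[busy U (¬busy ∨ ready)]) = {m0, m1, m2, m3, m6}
AG E[busy U (¬busy ∨ ready)]: greatest fixpoint, start Z0 = {m0, m1, m2, m3, m6}, keep only states in Sat with every successor in Z. Z1 = {m0, m3, m6}; Z2 = {m0, m6}; fixed.
Sat(AG E[busy U (¬busy ∨ ready)]) = {m0, m6}
|Sat(AG E[busy U (¬busy ∨ ready)])| = |{m0, m6}| = 2.

2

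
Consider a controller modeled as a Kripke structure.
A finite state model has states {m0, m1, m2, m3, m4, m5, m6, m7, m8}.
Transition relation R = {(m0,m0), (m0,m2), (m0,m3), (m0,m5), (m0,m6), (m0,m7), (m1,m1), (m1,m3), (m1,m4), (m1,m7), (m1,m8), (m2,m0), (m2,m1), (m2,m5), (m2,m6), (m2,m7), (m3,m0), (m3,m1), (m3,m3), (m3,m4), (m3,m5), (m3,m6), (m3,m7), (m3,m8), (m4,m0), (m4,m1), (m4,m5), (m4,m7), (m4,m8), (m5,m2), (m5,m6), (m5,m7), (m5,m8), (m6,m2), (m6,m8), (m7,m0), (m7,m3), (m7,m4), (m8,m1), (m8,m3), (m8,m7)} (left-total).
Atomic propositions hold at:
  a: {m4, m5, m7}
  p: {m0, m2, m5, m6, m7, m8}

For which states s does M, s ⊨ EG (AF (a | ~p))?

Sat(~p) = {m1, m3, m4}
Sat(a | ~p) = {m1, m3, m4, m5, m7}
AF (a | ~p): least fixpoint, start Z0 = {m1, m3, m4, m5, m7}, add states with every successor in Z. Z1 = {m1, m3, m4, m5, m7, m8}; fixed.
Sat(AF (a | ~p)) = {m1, m3, m4, m5, m7, m8}
EG (AF (a | ~p)): greatest fixpoint, start Z0 = {m1, m3, m4, m5, m7, m8}, keep only states in Sat with some successor in Z. Already a fixed point.
Sat(EG (AF (a | ~p))) = {m1, m3, m4, m5, m7, m8}

{m1, m3, m4, m5, m7, m8}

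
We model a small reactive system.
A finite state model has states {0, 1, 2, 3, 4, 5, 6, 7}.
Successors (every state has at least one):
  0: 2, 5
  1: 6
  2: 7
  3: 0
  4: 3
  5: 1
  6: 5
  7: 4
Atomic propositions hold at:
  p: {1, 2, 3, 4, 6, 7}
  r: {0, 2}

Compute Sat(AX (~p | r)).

Sat(~p) = {0, 5}
Sat(~p | r) = {0, 2, 5}
Sat(AX (~p | r)) = {s : every successor in {0, 2, 5}} = {0, 3, 6}

{0, 3, 6}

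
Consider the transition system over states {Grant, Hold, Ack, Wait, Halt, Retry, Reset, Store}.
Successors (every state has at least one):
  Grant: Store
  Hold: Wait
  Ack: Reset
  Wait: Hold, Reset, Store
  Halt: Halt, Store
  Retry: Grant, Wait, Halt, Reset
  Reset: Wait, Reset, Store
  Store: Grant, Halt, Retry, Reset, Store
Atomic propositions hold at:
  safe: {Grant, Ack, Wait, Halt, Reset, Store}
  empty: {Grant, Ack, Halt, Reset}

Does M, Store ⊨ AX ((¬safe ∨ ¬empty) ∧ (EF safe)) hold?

Sat(¬safe) = {Hold, Retry}
Sat(¬empty) = {Hold, Wait, Retry, Store}
Sat(¬safe ∨ ¬empty) = {Hold, Wait, Retry, Store}
EF safe: least fixpoint, start Z0 = {Grant, Ack, Wait, Halt, Reset, Store}, add states with some successor in Z. Z1 = {Grant, Hold, Ack, Wait, Halt, Retry, Reset, Store}; fixed.
Sat(EF safe) = {Grant, Hold, Ack, Wait, Halt, Retry, Reset, Store}
Sat((¬safe ∨ ¬empty) ∧ (EF safe)) = {Hold, Wait, Retry, Store}
Sat(AX ((¬safe ∨ ¬empty) ∧ (EF safe))) = {s : every successor in {Hold, Wait, Retry, Store}} = {Grant, Hold}
Store ∉ Sat(AX ((¬safe ∨ ¬empty) ∧ (EF safe))) = {Grant, Hold}, so the formula does not hold at Store.

No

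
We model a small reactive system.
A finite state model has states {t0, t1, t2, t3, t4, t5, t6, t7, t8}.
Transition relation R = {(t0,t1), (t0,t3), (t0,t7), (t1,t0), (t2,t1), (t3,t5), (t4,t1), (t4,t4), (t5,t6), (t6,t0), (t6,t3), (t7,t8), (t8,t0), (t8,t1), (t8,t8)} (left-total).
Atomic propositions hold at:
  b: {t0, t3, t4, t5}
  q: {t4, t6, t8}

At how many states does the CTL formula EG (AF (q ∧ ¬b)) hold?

Sat(¬b) = {t1, t2, t6, t7, t8}
Sat(q ∧ ¬b) = {t6, t8}
AF (q ∧ ¬b): least fixpoint, start Z0 = {t6, t8}, add states with every successor in Z. Z1 = {t5, t6, t7, t8}; Z2 = {t3, t5, t6, t7, t8}; fixed.
Sat(AF (q ∧ ¬b)) = {t3, t5, t6, t7, t8}
EG (AF (q ∧ ¬b)): greatest fixpoint, start Z0 = {t3, t5, t6, t7, t8}, keep only states in Sat with some successor in Z. Already a fixed point.
Sat(EG (AF (q ∧ ¬b))) = {t3, t5, t6, t7, t8}
|Sat(EG (AF (q ∧ ¬b)))| = |{t3, t5, t6, t7, t8}| = 5.

5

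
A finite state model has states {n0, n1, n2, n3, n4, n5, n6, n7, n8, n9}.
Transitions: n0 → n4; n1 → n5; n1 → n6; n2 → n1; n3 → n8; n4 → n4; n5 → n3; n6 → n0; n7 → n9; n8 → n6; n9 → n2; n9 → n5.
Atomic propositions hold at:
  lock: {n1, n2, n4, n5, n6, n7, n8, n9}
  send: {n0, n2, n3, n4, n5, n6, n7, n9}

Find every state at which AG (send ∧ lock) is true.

Sat(send ∧ lock) = {n2, n4, n5, n6, n7, n9}
AG (send ∧ lock): greatest fixpoint, start Z0 = {n2, n4, n5, n6, n7, n9}, keep only states in Sat with every successor in Z. Z1 = {n4, n7, n9}; Z2 = {n4, n7}; Z3 = {n4}; fixed.
Sat(AG (send ∧ lock)) = {n4}

{n4}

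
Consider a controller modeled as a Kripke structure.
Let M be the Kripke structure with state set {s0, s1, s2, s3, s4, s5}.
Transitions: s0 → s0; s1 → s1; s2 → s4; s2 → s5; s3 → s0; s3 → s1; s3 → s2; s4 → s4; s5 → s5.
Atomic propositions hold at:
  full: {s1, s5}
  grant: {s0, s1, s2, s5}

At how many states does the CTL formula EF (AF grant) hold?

5

AF grant: least fixpoint, start Z0 = {s0, s1, s2, s5}, add states with every successor in Z. Z1 = {s0, s1, s2, s3, s5}; fixed.
Sat(AF grant) = {s0, s1, s2, s3, s5}
EF (AF grant): least fixpoint, start Z0 = {s0, s1, s2, s3, s5}, add states with some successor in Z. Already a fixed point.
Sat(EF (AF grant)) = {s0, s1, s2, s3, s5}
|Sat(EF (AF grant))| = |{s0, s1, s2, s3, s5}| = 5.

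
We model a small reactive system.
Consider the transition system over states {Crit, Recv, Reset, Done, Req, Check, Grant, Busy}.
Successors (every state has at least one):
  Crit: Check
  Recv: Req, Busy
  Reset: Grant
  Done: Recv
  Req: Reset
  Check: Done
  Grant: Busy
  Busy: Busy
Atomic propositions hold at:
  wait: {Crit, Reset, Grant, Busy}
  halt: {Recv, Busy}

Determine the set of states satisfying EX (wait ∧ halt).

Sat(wait ∧ halt) = {Busy}
Sat(EX (wait ∧ halt)) = {s : some successor in {Busy}} = {Recv, Grant, Busy}

{Recv, Grant, Busy}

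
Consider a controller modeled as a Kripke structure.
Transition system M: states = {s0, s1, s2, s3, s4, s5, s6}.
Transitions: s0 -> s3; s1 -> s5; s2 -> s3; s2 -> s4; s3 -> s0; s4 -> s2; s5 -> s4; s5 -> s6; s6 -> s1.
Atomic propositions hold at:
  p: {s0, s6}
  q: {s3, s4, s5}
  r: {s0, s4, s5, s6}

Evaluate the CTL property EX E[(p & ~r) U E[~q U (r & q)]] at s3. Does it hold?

No

Sat(~r) = {s1, s2, s3}
Sat(p & ~r) = ∅
Sat(~q) = {s0, s1, s2, s6}
Sat(r & q) = {s4, s5}
E[~q U (r & q)]: least fixpoint, start Z0 = Sat((r & q)) = {s4, s5}, add states in Sat(~q) with some successor in Z. Z1 = {s1, s2, s4, s5}; Z2 = {s1, s2, s4, s5, s6}; fixed.
Sat(E[~q U (r & q)]) = {s1, s2, s4, s5, s6}
E[(p & ~r) U E[~q U (r & q)]]: least fixpoint, start Z0 = Sat(E[~q U (r & q)]) = {s1, s2, s4, s5, s6}, add states in Sat(p & ~r) with some successor in Z. Already a fixed point.
Sat(E[(p & ~r) U E[~q U (r & q)]]) = {s1, s2, s4, s5, s6}
Sat(EX E[(p & ~r) U E[~q U (r & q)]]) = {s : some successor in {s1, s2, s4, s5, s6}} = {s1, s2, s4, s5, s6}
s3 ∉ Sat(EX E[(p & ~r) U E[~q U (r & q)]]) = {s1, s2, s4, s5, s6}, so the formula does not hold at s3.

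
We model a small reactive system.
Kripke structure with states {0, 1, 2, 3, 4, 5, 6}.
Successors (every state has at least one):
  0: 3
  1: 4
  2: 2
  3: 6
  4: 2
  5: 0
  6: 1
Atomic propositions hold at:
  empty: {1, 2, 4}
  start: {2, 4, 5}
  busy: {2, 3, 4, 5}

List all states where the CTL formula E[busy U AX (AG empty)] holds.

AG empty: greatest fixpoint, start Z0 = {1, 2, 4}, keep only states in Sat with every successor in Z. Already a fixed point.
Sat(AG empty) = {1, 2, 4}
Sat(AX (AG empty)) = {s : every successor in {1, 2, 4}} = {1, 2, 4, 6}
E[busy U AX (AG empty)]: least fixpoint, start Z0 = Sat(AX (AG empty)) = {1, 2, 4, 6}, add states in Sat(busy) with some successor in Z. Z1 = {1, 2, 3, 4, 6}; fixed.
Sat(E[busy U AX (AG empty)]) = {1, 2, 3, 4, 6}

{1, 2, 3, 4, 6}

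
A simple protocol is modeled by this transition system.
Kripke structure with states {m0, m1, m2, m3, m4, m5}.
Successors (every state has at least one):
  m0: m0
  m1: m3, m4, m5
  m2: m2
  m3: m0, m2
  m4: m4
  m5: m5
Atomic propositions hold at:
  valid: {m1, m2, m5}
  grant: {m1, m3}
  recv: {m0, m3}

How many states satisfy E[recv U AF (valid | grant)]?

Sat(valid | grant) = {m1, m2, m3, m5}
AF (valid | grant): least fixpoint, start Z0 = {m1, m2, m3, m5}, add states with every successor in Z. Already a fixed point.
Sat(AF (valid | grant)) = {m1, m2, m3, m5}
E[recv U AF (valid | grant)]: least fixpoint, start Z0 = Sat(AF (valid | grant)) = {m1, m2, m3, m5}, add states in Sat(recv) with some successor in Z. Already a fixed point.
Sat(E[recv U AF (valid | grant)]) = {m1, m2, m3, m5}
|Sat(E[recv U AF (valid | grant)])| = |{m1, m2, m3, m5}| = 4.

4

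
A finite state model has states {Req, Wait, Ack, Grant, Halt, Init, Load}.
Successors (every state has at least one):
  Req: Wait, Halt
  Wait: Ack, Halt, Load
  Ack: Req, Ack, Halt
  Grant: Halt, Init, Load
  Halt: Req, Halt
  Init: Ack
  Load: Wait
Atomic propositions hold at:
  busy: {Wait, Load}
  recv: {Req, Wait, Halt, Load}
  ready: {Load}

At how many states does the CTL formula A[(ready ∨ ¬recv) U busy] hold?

2

Sat(¬recv) = {Ack, Grant, Init}
Sat(ready ∨ ¬recv) = {Ack, Grant, Init, Load}
A[(ready ∨ ¬recv) U busy]: least fixpoint, start Z0 = Sat(busy) = {Wait, Load}, add states in Sat(ready ∨ ¬recv) with every successor in Z. Already a fixed point.
Sat(A[(ready ∨ ¬recv) U busy]) = {Wait, Load}
|Sat(A[(ready ∨ ¬recv) U busy])| = |{Wait, Load}| = 2.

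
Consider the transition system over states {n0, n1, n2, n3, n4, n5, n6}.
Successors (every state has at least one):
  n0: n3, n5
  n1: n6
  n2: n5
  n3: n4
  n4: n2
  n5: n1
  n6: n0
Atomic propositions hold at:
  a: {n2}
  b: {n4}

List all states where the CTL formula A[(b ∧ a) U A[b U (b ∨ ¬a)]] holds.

Sat(b ∧ a) = ∅
Sat(¬a) = {n0, n1, n3, n4, n5, n6}
Sat(b ∨ ¬a) = {n0, n1, n3, n4, n5, n6}
A[b U (b ∨ ¬a)]: least fixpoint, start Z0 = Sat((b ∨ ¬a)) = {n0, n1, n3, n4, n5, n6}, add states in Sat(b) with every successor in Z. Already a fixed point.
Sat(A[b U (b ∨ ¬a)]) = {n0, n1, n3, n4, n5, n6}
A[(b ∧ a) U A[b U (b ∨ ¬a)]]: least fixpoint, start Z0 = Sat(A[b U (b ∨ ¬a)]) = {n0, n1, n3, n4, n5, n6}, add states in Sat(b ∧ a) with every successor in Z. Already a fixed point.
Sat(A[(b ∧ a) U A[b U (b ∨ ¬a)]]) = {n0, n1, n3, n4, n5, n6}

{n0, n1, n3, n4, n5, n6}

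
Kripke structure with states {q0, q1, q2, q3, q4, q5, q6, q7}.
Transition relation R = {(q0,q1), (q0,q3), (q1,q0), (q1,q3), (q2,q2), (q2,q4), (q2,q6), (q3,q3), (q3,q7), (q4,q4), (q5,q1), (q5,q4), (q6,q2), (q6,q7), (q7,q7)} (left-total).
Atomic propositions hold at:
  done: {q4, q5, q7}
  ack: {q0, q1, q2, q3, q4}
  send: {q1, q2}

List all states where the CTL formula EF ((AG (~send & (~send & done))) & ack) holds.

{q2, q4, q5, q6}

Sat(~send) = {q0, q3, q4, q5, q6, q7}
Sat(~send & done) = {q4, q5, q7}
Sat(~send & (~send & done)) = {q4, q5, q7}
AG (~send & (~send & done)): greatest fixpoint, start Z0 = {q4, q5, q7}, keep only states in Sat with every successor in Z. Z1 = {q4, q7}; fixed.
Sat(AG (~send & (~send & done))) = {q4, q7}
Sat((AG (~send & (~send & done))) & ack) = {q4}
EF ((AG (~send & (~send & done))) & ack): least fixpoint, start Z0 = {q4}, add states with some successor in Z. Z1 = {q2, q4, q5}; Z2 = {q2, q4, q5, q6}; fixed.
Sat(EF ((AG (~send & (~send & done))) & ack)) = {q2, q4, q5, q6}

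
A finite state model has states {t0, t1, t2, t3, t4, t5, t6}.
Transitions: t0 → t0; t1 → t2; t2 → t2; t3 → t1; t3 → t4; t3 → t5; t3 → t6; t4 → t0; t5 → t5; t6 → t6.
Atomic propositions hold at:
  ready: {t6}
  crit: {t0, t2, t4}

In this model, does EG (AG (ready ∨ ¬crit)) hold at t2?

No

Sat(¬crit) = {t1, t3, t5, t6}
Sat(ready ∨ ¬crit) = {t1, t3, t5, t6}
AG (ready ∨ ¬crit): greatest fixpoint, start Z0 = {t1, t3, t5, t6}, keep only states in Sat with every successor in Z. Z1 = {t5, t6}; fixed.
Sat(AG (ready ∨ ¬crit)) = {t5, t6}
EG (AG (ready ∨ ¬crit)): greatest fixpoint, start Z0 = {t5, t6}, keep only states in Sat with some successor in Z. Already a fixed point.
Sat(EG (AG (ready ∨ ¬crit))) = {t5, t6}
t2 ∉ Sat(EG (AG (ready ∨ ¬crit))) = {t5, t6}, so the formula does not hold at t2.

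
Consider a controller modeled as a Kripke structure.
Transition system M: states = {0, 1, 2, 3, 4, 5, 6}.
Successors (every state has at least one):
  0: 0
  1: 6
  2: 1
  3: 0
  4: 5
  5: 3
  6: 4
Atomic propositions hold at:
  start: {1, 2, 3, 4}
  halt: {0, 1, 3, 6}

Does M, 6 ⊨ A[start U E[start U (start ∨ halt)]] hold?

Yes

Sat(start ∨ halt) = {0, 1, 2, 3, 4, 6}
E[start U (start ∨ halt)]: least fixpoint, start Z0 = Sat((start ∨ halt)) = {0, 1, 2, 3, 4, 6}, add states in Sat(start) with some successor in Z. Already a fixed point.
Sat(E[start U (start ∨ halt)]) = {0, 1, 2, 3, 4, 6}
A[start U E[start U (start ∨ halt)]]: least fixpoint, start Z0 = Sat(E[start U (start ∨ halt)]) = {0, 1, 2, 3, 4, 6}, add states in Sat(start) with every successor in Z. Already a fixed point.
Sat(A[start U E[start U (start ∨ halt)]]) = {0, 1, 2, 3, 4, 6}
6 ∈ Sat(A[start U E[start U (start ∨ halt)]]) = {0, 1, 2, 3, 4, 6}, so the formula holds at 6.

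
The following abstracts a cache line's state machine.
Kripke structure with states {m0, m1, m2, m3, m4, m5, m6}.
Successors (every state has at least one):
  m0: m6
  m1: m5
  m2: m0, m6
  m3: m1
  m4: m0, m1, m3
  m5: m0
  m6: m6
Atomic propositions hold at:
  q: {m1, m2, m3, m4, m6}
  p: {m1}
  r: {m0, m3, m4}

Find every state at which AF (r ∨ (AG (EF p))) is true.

{m0, m1, m3, m4, m5}

EF p: least fixpoint, start Z0 = {m1}, add states with some successor in Z. Z1 = {m1, m3, m4}; fixed.
Sat(EF p) = {m1, m3, m4}
AG (EF p): greatest fixpoint, start Z0 = {m1, m3, m4}, keep only states in Sat with every successor in Z. Z1 = {m3}; Z2 = ∅; fixed.
Sat(AG (EF p)) = ∅
Sat(r ∨ (AG (EF p))) = {m0, m3, m4}
AF (r ∨ (AG (EF p))): least fixpoint, start Z0 = {m0, m3, m4}, add states with every successor in Z. Z1 = {m0, m3, m4, m5}; Z2 = {m0, m1, m3, m4, m5}; fixed.
Sat(AF (r ∨ (AG (EF p)))) = {m0, m1, m3, m4, m5}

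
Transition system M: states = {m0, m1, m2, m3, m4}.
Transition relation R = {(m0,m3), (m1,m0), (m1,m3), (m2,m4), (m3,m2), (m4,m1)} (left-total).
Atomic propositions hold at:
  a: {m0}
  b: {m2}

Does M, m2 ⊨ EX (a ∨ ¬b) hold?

Sat(¬b) = {m0, m1, m3, m4}
Sat(a ∨ ¬b) = {m0, m1, m3, m4}
Sat(EX (a ∨ ¬b)) = {s : some successor in {m0, m1, m3, m4}} = {m0, m1, m2, m4}
m2 ∈ Sat(EX (a ∨ ¬b)) = {m0, m1, m2, m4}, so the formula holds at m2.

Yes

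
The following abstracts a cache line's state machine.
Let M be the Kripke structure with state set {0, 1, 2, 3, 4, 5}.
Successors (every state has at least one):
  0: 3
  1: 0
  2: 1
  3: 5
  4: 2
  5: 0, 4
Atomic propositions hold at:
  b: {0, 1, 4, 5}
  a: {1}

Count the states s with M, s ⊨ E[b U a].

1

E[b U a]: least fixpoint, start Z0 = Sat(a) = {1}, add states in Sat(b) with some successor in Z. Already a fixed point.
Sat(E[b U a]) = {1}
|Sat(E[b U a])| = |{1}| = 1.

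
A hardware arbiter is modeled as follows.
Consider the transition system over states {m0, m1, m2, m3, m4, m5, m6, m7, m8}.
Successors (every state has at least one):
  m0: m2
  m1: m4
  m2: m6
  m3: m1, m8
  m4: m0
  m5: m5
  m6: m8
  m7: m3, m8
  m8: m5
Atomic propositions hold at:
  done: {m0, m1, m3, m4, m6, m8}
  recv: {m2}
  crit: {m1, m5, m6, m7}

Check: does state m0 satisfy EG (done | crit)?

Sat(done | crit) = {m0, m1, m3, m4, m5, m6, m7, m8}
EG (done | crit): greatest fixpoint, start Z0 = {m0, m1, m3, m4, m5, m6, m7, m8}, keep only states in Sat with some successor in Z. Z1 = {m1, m3, m4, m5, m6, m7, m8}; Z2 = {m1, m3, m5, m6, m7, m8}; Z3 = {m3, m5, m6, m7, m8}; fixed.
Sat(EG (done | crit)) = {m3, m5, m6, m7, m8}
m0 ∉ Sat(EG (done | crit)) = {m3, m5, m6, m7, m8}, so the formula does not hold at m0.

No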